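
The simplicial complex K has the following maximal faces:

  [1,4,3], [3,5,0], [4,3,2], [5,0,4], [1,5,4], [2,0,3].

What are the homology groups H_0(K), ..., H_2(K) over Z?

Order the vertices as 0 < 1 < 2 < 3 < 4 < 5. Listing each simplex with vertices in this order, K has dimension 2 with simplices:

  0-simplices (6): [0], [1], [2], [3], [4], [5]
  1-simplices (12): [0,2], [0,3], [0,4], [0,5], [1,3], [1,4], [1,5], [2,3], [2,4], [3,4], [3,5], [4,5]
  2-simplices (6): [0,2,3], [0,3,5], [0,4,5], [1,3,4], [1,4,5], [2,3,4]

Hence C_0 ≅ Z^6, C_1 ≅ Z^12, C_2 ≅ Z^6.

∂_1: C_1 → C_0 sends each edge [p,q] (with p < q) to q − p.
The 6×12 boundary matrix has rank 5 and Smith normal form diag(1,1,1,1,1).

The boundary map ∂_2: C_2 → C_1 sends each 2-simplex [p,q,r] to [q,r] − [p,r] + [p,q]. For instance
  ∂[1,4,5] = [4,5] − [1,5] + [1,4],
  ∂[0,2,3] = [2,3] − [0,3] + [0,2].
The resulting 12×6 matrix has rank 6, and its Smith normal form has invariant factors (1,1,1,1,1,1).

Computing H_k = (kernel of ∂_k) / (image of ∂_{k+1}):

  H_0: rank C_0 − rank ∂_1 = 6 − 5 = 1, and the invariant factors of ∂_1 are all 1, so H_0 ≅ Z.
  H_1: rank ker ∂_1 − rank ∂_2 = (12 − 5) − 6 = 1, and the invariant factors of ∂_2 are all 1, so H_1 ≅ Z.
  H_2: rank ker ∂_2 − rank ∂_3 = (6 − 6) − 0 = 0, and there is no ∂_3, so H_2 ≅ 0.

As a check, the Euler characteristic is 6 − 12 + 6 = 0, which agrees with 1 − 1 + 0 = 0.
(K is a triangulation of the cylinder S^1 x I.)

H_0 = Z,  H_1 = Z,  H_2 = 0.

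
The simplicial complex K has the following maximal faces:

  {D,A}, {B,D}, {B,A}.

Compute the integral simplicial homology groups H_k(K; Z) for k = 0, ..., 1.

Order the vertices as A < B < D. Listing each simplex with vertices in this order, K has dimension 1 with simplices:

  0-simplices (3): A, B, D
  1-simplices (3): AB, AD, BD

so the chain groups are C_0 ≅ Z^3, C_1 ≅ Z^3.

Boundary ∂_1: C_1 → C_0 is given by ∂[p,q] = [q] − [p]. For instance
  ∂BD = D − B.
This gives a 3×3 integer matrix of rank 2; reducing to Smith normal form yields diagonal entries (1,1).

Reading off H_k = ker ∂_k / im ∂_{k+1}:

  H_0: rank C_0 − rank ∂_1 = 3 − 2 = 1, and the invariant factors of ∂_1 are all 1, so H_0 ≅ Z.
  H_1: rank ker ∂_1 − rank ∂_2 = (3 − 2) − 0 = 1, and there is no ∂_2, so H_1 ≅ Z.

H_0 = Z,  H_1 = Z.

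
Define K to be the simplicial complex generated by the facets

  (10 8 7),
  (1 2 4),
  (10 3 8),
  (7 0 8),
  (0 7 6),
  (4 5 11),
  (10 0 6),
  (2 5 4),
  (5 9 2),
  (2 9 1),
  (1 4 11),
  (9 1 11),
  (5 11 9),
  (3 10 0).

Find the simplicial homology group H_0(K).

We work with the vertex ordering 0 < 1 < 2 < 3 < 4 < 5 < 6 < 7 < 8 < 9 < 10 < 11. The simplices of K, each written with vertices in increasing order, are:

  0-simplices (12): [0], [1], [2], [3], [4], [5], [6], [7], [8], [9], [10], [11]
  1-simplices (24): (24 of them)
  2-simplices (14): [0,3,10], [0,6,7], [0,6,10], [0,7,8], [1,2,4], [1,2,9], [1,4,11], [1,9,11], [2,4,5], [2,5,9], [3,8,10], [4,5,11], [5,9,11], [7,8,10]

so the chain groups are C_0 ≅ Z^12, C_1 ≅ Z^24, C_2 ≅ Z^14.

The boundary map ∂_1: C_1 → C_0 maps an edge to its endpoints' difference, ∂[p,q] = q − p.
The 12×24 boundary matrix has rank 10 and Smith normal form diag(1,1,1,1,1,1,1,1,1,1).

∂_2: C_2 → C_1 acts by ∂[p,q,r] = [q,r] − [p,r] + [p,q]. For instance
  ∂[1,2,4] = [2,4] − [1,4] + [1,2],
  ∂[7,8,10] = [8,10] − [7,10] + [7,8].
The 24×14 boundary matrix has rank 13 and Smith normal form diag(1,1,1,1,1,1,1,1,1,1,1,1,1).

Reading off H_k = ker ∂_k / im ∂_{k+1}:

  H_0: rank C_0 − rank ∂_1 = 12 − 10 = 2, and the invariant factors of ∂_1 are all 1, so H_0 ≅ Z^2.

H_0 ≅ Z^2.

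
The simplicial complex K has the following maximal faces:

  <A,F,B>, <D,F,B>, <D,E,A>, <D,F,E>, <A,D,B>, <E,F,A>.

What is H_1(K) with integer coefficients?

Fix the vertex order A < B < D < E < F and write every simplex with vertices in increasing order. Then dim K = 2 and the simplices of K are:

  0-simplices (5): A, B, D, E, F
  1-simplices (9): AB, AD, AE, AF, BD, BF, DE, DF, EF
  2-simplices (6): ABD, ABF, ADE, AEF, BDF, DEF

giving chain groups C_0 ≅ Z^5, C_1 ≅ Z^9, C_2 ≅ Z^6.

Boundary ∂_1: C_1 → C_0 sends each edge [p,q] (with p < q) to q − p. For instance
  ∂EF = F − E.
This gives a 5×9 integer matrix of rank 4; reducing to Smith normal form yields diagonal entries (1,1,1,1).

Boundary ∂_2: C_2 → C_1 sends each 2-simplex [p,q,r] to [q,r] − [p,r] + [p,q]. For instance
  ∂ABF = BF − AF + AB,
  ∂ADE = DE − AE + AD.
The 9×6 boundary matrix has rank 5 and Smith normal form diag(1,1,1,1,1).

From H_k ≅ ker(∂_k) / im(∂_{k+1}) we obtain:

  H_1: rank ker ∂_1 − rank ∂_2 = (9 − 4) − 5 = 0, and the invariant factors of ∂_2 are all 1, so H_1 ≅ 0.

H_1 = 0.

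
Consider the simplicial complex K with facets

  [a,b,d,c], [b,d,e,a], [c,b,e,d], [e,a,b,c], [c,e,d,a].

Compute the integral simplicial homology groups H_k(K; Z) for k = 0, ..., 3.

We work with the vertex ordering a < b < c < d < e. The simplices of K, each written with vertices in increasing order, are:

  0-simplices (5): a, b, c, d, e
  1-simplices (10): ab, ac, ad, ae, bc, bd, be, cd, ce, de
  2-simplices (10): abc, abd, abe, acd, ace, ade, bcd, bce, bde, cde
  3-simplices (5): abcd, abce, abde, acde, bcde

Hence C_0 ≅ Z^5, C_1 ≅ Z^10, C_2 ≅ Z^10, C_3 ≅ Z^5.

The boundary map ∂_1: C_1 → C_0 is given by ∂[p,q] = [q] − [p]. For instance
  ∂ac = c − a.
As a 5×10 matrix over Z this has rank 4, with invariant factors (1,1,1,1).

The boundary map ∂_2: C_2 → C_1 maps a triangle to the signed sum of its edges. For instance
  ∂bcd = cd − bd + bc,
  ∂abc = bc − ac + ab.
As a 10×10 matrix over Z this has rank 6, with invariant factors (1,1,1,1,1,1).

∂_3: C_3 → C_2 sends each 3-simplex σ to the alternating sum Σ_i (−1)^i (σ with its i-th vertex removed). For instance
  ∂abcd = bcd − acd + abd − abc,
  ∂acde = cde − ade + ace − acd.
This gives a 10×5 integer matrix of rank 4; reducing to Smith normal form yields diagonal entries (1,1,1,1).

From H_k ≅ ker(∂_k) / im(∂_{k+1}) we obtain:

  H_0: rank C_0 − rank ∂_1 = 5 − 4 = 1, and the invariant factors of ∂_1 are all 1, so H_0 = Z.
  H_1: rank ker ∂_1 − rank ∂_2 = (10 − 4) − 6 = 0, and the invariant factors of ∂_2 are all 1, so H_1 = 0.
  H_2: rank ker ∂_2 − rank ∂_3 = (10 − 6) − 4 = 0, and the invariant factors of ∂_3 are all 1, so H_2 = 0.
  H_3: rank ker ∂_3 − rank ∂_4 = (5 − 4) − 0 = 1, and there is no ∂_4, so H_3 = Z.

As a check, the Euler characteristic is 5 − 10 + 10 − 5 = 0, which agrees with 1 − 0 + 0 − 1 = 0.

H_0 ≅ Z,  H_1 = 0,  H_2 = 0,  H_3 ≅ Z.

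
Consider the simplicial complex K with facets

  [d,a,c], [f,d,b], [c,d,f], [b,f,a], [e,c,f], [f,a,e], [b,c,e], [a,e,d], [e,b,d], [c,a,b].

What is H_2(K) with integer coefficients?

H_2 = 0.

Take the total order a < b < c < d < e < f on the vertex set. Then K (dimension 2) consists of the simplices:

  0-simplices (6): a, b, c, d, e, f
  1-simplices (15): ab, ac, ad, ae, af, bc, bd, be, bf, cd, ce, cf, de, df, ef
  2-simplices (10): abc, abf, acd, ade, aef, bce, bde, bdf, cdf, cef

Hence C_0 ≅ Z^6, C_1 ≅ Z^15, C_2 ≅ Z^10.

Boundary ∂_1: C_1 → C_0 maps an edge to its endpoints' difference, ∂[p,q] = q − p. For instance
  ∂bf = f − b.
The 6×15 boundary matrix has rank 5 and Smith normal form diag(1,1,1,1,1).

∂_2: C_2 → C_1 maps a triangle to the signed sum of its edges. For instance
  ∂bce = ce − be + bc,
  ∂bde = de − be + bd.
This gives a 15×10 integer matrix of rank 10; reducing to Smith normal form yields diagonal entries (1,1,1,1,1,1,1,1,1,2).

Computing H_k = (kernel of ∂_k) / (image of ∂_{k+1}):

  H_2: rank ker ∂_2 − rank ∂_3 = (10 − 10) − 0 = 0, and there is no ∂_3, so H_2 = 0.

(K is a triangulation of the real projective plane RP^2.)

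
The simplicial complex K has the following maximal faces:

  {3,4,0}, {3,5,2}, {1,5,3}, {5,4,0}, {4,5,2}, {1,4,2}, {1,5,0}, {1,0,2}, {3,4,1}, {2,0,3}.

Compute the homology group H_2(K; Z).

Order the vertices as 0 < 1 < 2 < 3 < 4 < 5. Listing each simplex with vertices in this order, K has dimension 2 with simplices:

  0-simplices (6): [0], [1], [2], [3], [4], [5]
  1-simplices (15): [0,1], [0,2], [0,3], [0,4], [0,5], [1,2], [1,3], [1,4], [1,5], [2,3], [2,4], [2,5], [3,4], [3,5], [4,5]
  2-simplices (10): [0,1,2], [0,1,5], [0,2,3], [0,3,4], [0,4,5], [1,2,4], [1,3,4], [1,3,5], [2,3,5], [2,4,5]

giving chain groups C_0 ≅ Z^6, C_1 ≅ Z^15, C_2 ≅ Z^10.

Boundary ∂_1: C_1 → C_0 is given by ∂[p,q] = [q] − [p]. For instance
  ∂[2,5] = [5] − [2].
The resulting 6×15 matrix has rank 5, and its Smith normal form has invariant factors (1,1,1,1,1).

Boundary ∂_2: C_2 → C_1 maps a triangle to the signed sum of its edges. For instance
  ∂[2,4,5] = [4,5] − [2,5] + [2,4],
  ∂[0,1,5] = [1,5] − [0,5] + [0,1].
This gives a 15×10 integer matrix of rank 10; reducing to Smith normal form yields diagonal entries (1,1,1,1,1,1,1,1,1,2).

Now H_k = ker ∂_k / im ∂_{k+1}, so:

  H_2: rank ker ∂_2 − rank ∂_3 = (10 − 10) − 0 = 0, and there is no ∂_3, so H_2 ≅ 0.

(K is a triangulation of the real projective plane RP^2.)

H_2 ≅ 0.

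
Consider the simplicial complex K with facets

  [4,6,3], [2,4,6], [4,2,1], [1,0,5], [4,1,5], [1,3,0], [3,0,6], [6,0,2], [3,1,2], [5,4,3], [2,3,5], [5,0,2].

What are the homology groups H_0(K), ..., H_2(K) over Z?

Take the total order 0 < 1 < 2 < 3 < 4 < 5 < 6 on the vertex set. Then K (dimension 2) consists of the simplices:

  0-simplices (7): [0], [1], [2], [3], [4], [5], [6]
  1-simplices (18): [0,1], [0,2], [0,3], [0,5], [0,6], [1,2], [1,3], [1,4], [1,5], [2,3], [2,4], [2,5], [2,6], [3,4], [3,5], [3,6], [4,5], [4,6]
  2-simplices (12): [0,1,3], [0,1,5], [0,2,5], [0,2,6], [0,3,6], [1,2,3], [1,2,4], [1,4,5], [2,3,5], [2,4,6], [3,4,5], [3,4,6]

so the chain groups are C_0 ≅ Z^7, C_1 ≅ Z^18, C_2 ≅ Z^12.

The boundary map ∂_1: C_1 → C_0 is given by ∂[p,q] = [q] − [p]. For instance
  ∂[3,4] = [4] − [3].
This gives a 7×18 integer matrix of rank 6; reducing to Smith normal form yields diagonal entries (1,1,1,1,1,1).

Boundary ∂_2: C_2 → C_1 maps a triangle to the signed sum of its edges. For instance
  ∂[2,3,5] = [3,5] − [2,5] + [2,3],
  ∂[1,2,4] = [2,4] − [1,4] + [1,2].
The 18×12 boundary matrix has rank 12 and Smith normal form diag(1,1,1,1,1,1,1,1,1,1,1,2).

Computing H_k = (kernel of ∂_k) / (image of ∂_{k+1}):

  H_0: rank C_0 − rank ∂_1 = 7 − 6 = 1, and the invariant factors of ∂_1 are all 1, so H_0 ≅ Z.
  H_1: rank ker ∂_1 − rank ∂_2 = (18 − 6) − 12 = 0, and ∂_2 has invariant factor 2 > 1, so H_1 ≅ Z/2.
  H_2: rank ker ∂_2 − rank ∂_3 = (12 − 12) − 0 = 0, and there is no ∂_3, so H_2 ≅ 0.

H_0 ≅ Z,  H_1 ≅ Z/2,  H_2 = 0.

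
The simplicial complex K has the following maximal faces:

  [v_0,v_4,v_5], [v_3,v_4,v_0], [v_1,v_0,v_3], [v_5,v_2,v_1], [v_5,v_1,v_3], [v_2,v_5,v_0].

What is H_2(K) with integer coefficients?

H_2 ≅ 0.

Fix the vertex order v_0 < v_1 < v_2 < v_3 < v_4 < v_5 and write every simplex with vertices in increasing order. Then dim K = 2 and the simplices of K are:

  0-simplices (6): [v_0], [v_1], [v_2], [v_3], [v_4], [v_5]
  1-simplices (12): [v_0,v_1], [v_0,v_2], [v_0,v_3], [v_0,v_4], [v_0,v_5], [v_1,v_2], [v_1,v_3], [v_1,v_5], [v_2,v_5], [v_3,v_4], [v_3,v_5], [v_4,v_5]
  2-simplices (6): [v_0,v_1,v_3], [v_0,v_2,v_5], [v_0,v_3,v_4], [v_0,v_4,v_5], [v_1,v_2,v_5], [v_1,v_3,v_5]

giving chain groups C_0 ≅ Z^6, C_1 ≅ Z^12, C_2 ≅ Z^6.

∂_1: C_1 → C_0 is given by ∂[p,q] = [q] − [p].
The 6×12 boundary matrix has rank 5 and Smith normal form diag(1,1,1,1,1).

The boundary map ∂_2: C_2 → C_1 acts by ∂[p,q,r] = [q,r] − [p,r] + [p,q]. For instance
  ∂[v_0,v_1,v_3] = [v_1,v_3] − [v_0,v_3] + [v_0,v_1],
  ∂[v_0,v_2,v_5] = [v_2,v_5] − [v_0,v_5] + [v_0,v_2].
As a 12×6 matrix over Z this has rank 6, with invariant factors (1,1,1,1,1,1).

Reading off H_k = ker ∂_k / im ∂_{k+1}:

  H_2: rank ker ∂_2 − rank ∂_3 = (6 − 6) − 0 = 0, and there is no ∂_3, so H_2 ≅ 0.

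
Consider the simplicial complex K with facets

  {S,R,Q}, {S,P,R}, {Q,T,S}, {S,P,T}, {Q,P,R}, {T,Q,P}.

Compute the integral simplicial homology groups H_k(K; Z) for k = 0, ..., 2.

Order the vertices as P < Q < R < S < T. Listing each simplex with vertices in this order, K has dimension 2 with simplices:

  0-simplices (5): P, Q, R, S, T
  1-simplices (9): PQ, PR, PS, PT, QR, QS, QT, RS, ST
  2-simplices (6): PQR, PQT, PRS, PST, QRS, QST

so the chain groups are C_0 ≅ Z^5, C_1 ≅ Z^9, C_2 ≅ Z^6.

∂_1: C_1 → C_0 maps an edge to its endpoints' difference, ∂[p,q] = q − p. For instance
  ∂PS = S − P.
The 5×9 boundary matrix has rank 4 and Smith normal form diag(1,1,1,1).

Boundary ∂_2: C_2 → C_1 acts by ∂[p,q,r] = [q,r] − [p,r] + [p,q]. For instance
  ∂PST = ST − PT + PS,
  ∂PRS = RS − PS + PR.
As a 9×6 matrix over Z this has rank 5, with invariant factors (1,1,1,1,1).

Computing H_k = (kernel of ∂_k) / (image of ∂_{k+1}):

  H_0: rank C_0 − rank ∂_1 = 5 − 4 = 1, and the invariant factors of ∂_1 are all 1, so H_0 = Z.
  H_1: rank ker ∂_1 − rank ∂_2 = (9 − 4) − 5 = 0, and the invariant factors of ∂_2 are all 1, so H_1 = 0.
  H_2: rank ker ∂_2 − rank ∂_3 = (6 − 5) − 0 = 1, and there is no ∂_3, so H_2 = Z.

(K is a triangulation of the 2-sphere S^2.)

H_0 ≅ Z,  H_1 = 0,  H_2 ≅ Z.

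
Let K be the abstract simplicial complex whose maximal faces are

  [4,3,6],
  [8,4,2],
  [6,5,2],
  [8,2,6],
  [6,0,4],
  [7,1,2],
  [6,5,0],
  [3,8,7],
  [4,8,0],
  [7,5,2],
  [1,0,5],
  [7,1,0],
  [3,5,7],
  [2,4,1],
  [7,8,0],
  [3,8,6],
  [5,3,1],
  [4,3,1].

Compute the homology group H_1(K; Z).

H_1 ≅ Z ⊕ Z/2.

We work with the vertex ordering 0 < 1 < 2 < 3 < 4 < 5 < 6 < 7 < 8. The simplices of K, each written with vertices in increasing order, are:

  0-simplices (9): [0], [1], [2], [3], [4], [5], [6], [7], [8]
  1-simplices (27): (27 of them)
  2-simplices (18): [0,1,5], [0,1,7], [0,4,6], [0,4,8], [0,5,6], [0,7,8], [1,2,4], [1,2,7], [1,3,4], [1,3,5], [2,4,8], [2,5,6], [2,5,7], [2,6,8], [3,4,6], [3,5,7], [3,6,8], [3,7,8]

so the chain groups are C_0 ≅ Z^9, C_1 ≅ Z^27, C_2 ≅ Z^18.

Boundary ∂_1: C_1 → C_0 is given by ∂[p,q] = [q] − [p]. For instance
  ∂[5,7] = [7] − [5].
This gives a 9×27 integer matrix of rank 8; reducing to Smith normal form yields diagonal entries (1,1,1,1,1,1,1,1).

The boundary map ∂_2: C_2 → C_1 maps a triangle to the signed sum of its edges. For instance
  ∂[1,2,7] = [2,7] − [1,7] + [1,2],
  ∂[1,2,4] = [2,4] − [1,4] + [1,2].
The 27×18 boundary matrix has rank 18 and Smith normal form diag(1,1,1,1,1,1,1,1,1,1,1,1,1,1,1,1,1,2).

Reading off H_k = ker ∂_k / im ∂_{k+1}:

  H_1: rank ker ∂_1 − rank ∂_2 = (27 − 8) − 18 = 1, and ∂_2 has invariant factor 2 > 1, so H_1 ≅ Z ⊕ Z/2.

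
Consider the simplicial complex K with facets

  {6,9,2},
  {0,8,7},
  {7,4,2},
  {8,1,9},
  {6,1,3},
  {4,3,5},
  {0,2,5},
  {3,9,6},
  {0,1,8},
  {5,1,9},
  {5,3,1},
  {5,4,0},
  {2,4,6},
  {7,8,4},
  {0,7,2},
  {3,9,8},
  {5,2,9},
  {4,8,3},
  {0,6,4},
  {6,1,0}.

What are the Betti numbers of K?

b_0 = 1, b_1 = 1, b_2 = 0.

Order the vertices as 0 < 1 < 2 < 3 < 4 < 5 < 6 < 7 < 8 < 9. Listing each simplex with vertices in this order, K has dimension 2 with simplices:

  0-simplices (10): [0], [1], [2], [3], [4], [5], [6], [7], [8], [9]
  1-simplices (30): (30 of them)
  2-simplices (20): (20 of them)

Hence C_0 ≅ Z^10, C_1 ≅ Z^30, C_2 ≅ Z^20.

Boundary ∂_1: C_1 → C_0 is given by ∂[p,q] = [q] − [p]. For instance
  ∂[0,6] = [6] − [0].
The 10×30 boundary matrix has rank 9 and Smith normal form diag(1,1,1,1,1,1,1,1,1).

∂_2: C_2 → C_1 acts by ∂[p,q,r] = [q,r] − [p,r] + [p,q]. For instance
  ∂[3,4,8] = [4,8] − [3,8] + [3,4],
  ∂[0,2,7] = [2,7] − [0,7] + [0,2].
The resulting 30×20 matrix has rank 20, and its Smith normal form has invariant factors (1,1,1,1,1,1,1,1,1,1,1,1,1,1,1,1,1,1,1,2).

Reading off H_k = ker ∂_k / im ∂_{k+1}:

  H_0: rank C_0 − rank ∂_1 = 10 − 9 = 1, and the invariant factors of ∂_1 are all 1, so H_0 = Z.
  H_1: rank ker ∂_1 − rank ∂_2 = (30 − 9) − 20 = 1, and ∂_2 has invariant factor 2 > 1, so H_1 = Z ⊕ Z/2Z.
  H_2: rank ker ∂_2 − rank ∂_3 = (20 − 20) − 0 = 0, and there is no ∂_3, so H_2 = 0.

As a check, the Euler characteristic is 10 − 30 + 20 = 0, which agrees with 1 − 1 + 0 = 0.

Hence the Betti numbers are b_0 = 1, b_1 = 1, b_2 = 0.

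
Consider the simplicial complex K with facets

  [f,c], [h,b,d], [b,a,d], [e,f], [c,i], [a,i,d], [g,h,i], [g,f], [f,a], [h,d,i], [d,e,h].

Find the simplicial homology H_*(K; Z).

H_0 = Z,  H_1 = Z^3,  H_2 = 0.

We work with the vertex ordering a < b < c < d < e < f < g < h < i. The simplices of K, each written with vertices in increasing order, are:

  0-simplices (9): a, b, c, d, e, f, g, h, i
  1-simplices (17): ab, ad, af, ai, bd, bh, cf, ci, de, dh, di, ef, eh, fg, gh, gi, hi
  2-simplices (6): abd, adi, bdh, deh, dhi, ghi

Hence C_0 ≅ Z^9, C_1 ≅ Z^17, C_2 ≅ Z^6.

Boundary ∂_1: C_1 → C_0 sends each edge [p,q] (with p < q) to q − p.
The 9×17 boundary matrix has rank 8 and Smith normal form diag(1,1,1,1,1,1,1,1).

Boundary ∂_2: C_2 → C_1 acts by ∂[p,q,r] = [q,r] − [p,r] + [p,q]. For instance
  ∂abd = bd − ad + ab,
  ∂adi = di − ai + ad.
The resulting 17×6 matrix has rank 6, and its Smith normal form has invariant factors (1,1,1,1,1,1).

Computing H_k = (kernel of ∂_k) / (image of ∂_{k+1}):

  H_0: rank C_0 − rank ∂_1 = 9 − 8 = 1, and the invariant factors of ∂_1 are all 1, so H_0 = Z.
  H_1: rank ker ∂_1 − rank ∂_2 = (17 − 8) − 6 = 3, and the invariant factors of ∂_2 are all 1, so H_1 = Z^3.
  H_2: rank ker ∂_2 − rank ∂_3 = (6 − 6) − 0 = 0, and there is no ∂_3, so H_2 = 0.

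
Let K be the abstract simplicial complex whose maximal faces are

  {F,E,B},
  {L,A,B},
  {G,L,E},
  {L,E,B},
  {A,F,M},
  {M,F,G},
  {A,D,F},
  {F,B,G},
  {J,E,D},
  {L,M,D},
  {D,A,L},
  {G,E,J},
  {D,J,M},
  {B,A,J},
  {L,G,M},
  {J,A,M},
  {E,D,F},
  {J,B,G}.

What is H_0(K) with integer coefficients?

H_0 = Z.

Fix the vertex order A < B < D < E < F < G < J < L < M and write every simplex with vertices in increasing order. Then dim K = 2 and the simplices of K are:

  0-simplices (9): A, B, D, E, F, G, J, L, M
  1-simplices (27): AB, AD, AF, AJ, AL, AM, BE, BF, BG, BJ, BL, DE, DF, DJ, DL, DM, EF, EG, EJ, EL, FG, FM, GJ, GL, GM, JM, LM
  2-simplices (18): ABJ, ABL, ADF, ADL, AFM, AJM, BEF, BEL, BFG, BGJ, DEF, DEJ, DJM, DLM, EGJ, EGL, FGM, GLM

so the chain groups are C_0 ≅ Z^9, C_1 ≅ Z^27, C_2 ≅ Z^18.

The boundary map ∂_1: C_1 → C_0 maps an edge to its endpoints' difference, ∂[p,q] = q − p. For instance
  ∂DE = E − D.
The resulting 9×27 matrix has rank 8, and its Smith normal form has invariant factors (1,1,1,1,1,1,1,1).

The boundary map ∂_2: C_2 → C_1 sends each 2-simplex [p,q,r] to [q,r] − [p,r] + [p,q]. For instance
  ∂AFM = FM − AM + AF,
  ∂AJM = JM − AM + AJ.
The resulting 27×18 matrix has rank 18, and its Smith normal form has invariant factors (1,1,1,1,1,1,1,1,1,1,1,1,1,1,1,1,1,2).

Computing H_k = (kernel of ∂_k) / (image of ∂_{k+1}):

  H_0: rank C_0 − rank ∂_1 = 9 − 8 = 1, and the invariant factors of ∂_1 are all 1, so H_0 = Z.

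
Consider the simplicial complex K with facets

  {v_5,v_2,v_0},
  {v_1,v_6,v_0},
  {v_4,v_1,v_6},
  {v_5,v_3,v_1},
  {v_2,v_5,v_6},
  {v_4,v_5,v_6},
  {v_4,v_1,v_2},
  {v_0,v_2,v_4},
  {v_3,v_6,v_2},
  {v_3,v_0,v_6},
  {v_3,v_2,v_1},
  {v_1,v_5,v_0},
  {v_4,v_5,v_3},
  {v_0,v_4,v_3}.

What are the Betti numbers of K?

b_0 = 1, b_1 = 2, b_2 = 1.

Take the total order v_0 < v_1 < v_2 < v_3 < v_4 < v_5 < v_6 on the vertex set. Then K (dimension 2) consists of the simplices:

  0-simplices (7): [v_0], [v_1], [v_2], [v_3], [v_4], [v_5], [v_6]
  1-simplices (21): (21 of them)
  2-simplices (14): (14 of them)

so the chain groups are C_0 ≅ Z^7, C_1 ≅ Z^21, C_2 ≅ Z^14.

∂_1: C_1 → C_0 sends each edge [p,q] (with p < q) to q − p.
As a 7×21 matrix over Z this has rank 6, with invariant factors (1,1,1,1,1,1).

Boundary ∂_2: C_2 → C_1 maps a triangle to the signed sum of its edges. For instance
  ∂[v_0,v_2,v_5] = [v_2,v_5] − [v_0,v_5] + [v_0,v_2],
  ∂[v_1,v_4,v_6] = [v_4,v_6] − [v_1,v_6] + [v_1,v_4].
This gives a 21×14 integer matrix of rank 13; reducing to Smith normal form yields diagonal entries (1,1,1,1,1,1,1,1,1,1,1,1,1).

From H_k ≅ ker(∂_k) / im(∂_{k+1}) we obtain:

  H_0: rank C_0 − rank ∂_1 = 7 − 6 = 1, and the invariant factors of ∂_1 are all 1, so H_0 ≅ Z.
  H_1: rank ker ∂_1 − rank ∂_2 = (21 − 6) − 13 = 2, and the invariant factors of ∂_2 are all 1, so H_1 ≅ Z^2.
  H_2: rank ker ∂_2 − rank ∂_3 = (14 − 13) − 0 = 1, and there is no ∂_3, so H_2 ≅ Z.

Hence the Betti numbers are b_0 = 1, b_1 = 2, b_2 = 1.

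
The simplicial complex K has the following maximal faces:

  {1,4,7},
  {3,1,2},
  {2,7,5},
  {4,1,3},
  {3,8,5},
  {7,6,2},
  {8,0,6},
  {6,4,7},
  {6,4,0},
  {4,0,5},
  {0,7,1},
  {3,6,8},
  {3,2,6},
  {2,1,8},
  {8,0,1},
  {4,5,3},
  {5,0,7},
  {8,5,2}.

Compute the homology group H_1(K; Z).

H_1 = Z × Z/2.

We work with the vertex ordering 0 < 1 < 2 < 3 < 4 < 5 < 6 < 7 < 8. The simplices of K, each written with vertices in increasing order, are:

  0-simplices (9): [0], [1], [2], [3], [4], [5], [6], [7], [8]
  1-simplices (27): (27 of them)
  2-simplices (18): [0,1,7], [0,1,8], [0,4,5], [0,4,6], [0,5,7], [0,6,8], [1,2,3], [1,2,8], [1,3,4], [1,4,7], [2,3,6], [2,5,7], [2,5,8], [2,6,7], [3,4,5], [3,5,8], [3,6,8], [4,6,7]

so the chain groups are C_0 ≅ Z^9, C_1 ≅ Z^27, C_2 ≅ Z^18.

The boundary map ∂_1: C_1 → C_0 maps an edge to its endpoints' difference, ∂[p,q] = q − p. For instance
  ∂[3,4] = [4] − [3].
The 9×27 boundary matrix has rank 8 and Smith normal form diag(1,1,1,1,1,1,1,1).

∂_2: C_2 → C_1 acts by ∂[p,q,r] = [q,r] − [p,r] + [p,q]. For instance
  ∂[4,6,7] = [6,7] − [4,7] + [4,6],
  ∂[0,4,6] = [4,6] − [0,6] + [0,4].
The 27×18 boundary matrix has rank 18 and Smith normal form diag(1,1,1,1,1,1,1,1,1,1,1,1,1,1,1,1,1,2).

Now H_k = ker ∂_k / im ∂_{k+1}, so:

  H_1: rank ker ∂_1 − rank ∂_2 = (27 − 8) − 18 = 1, and ∂_2 has invariant factor 2 > 1, so H_1 = Z × Z/2.

(K is a triangulation of the Klein bottle.)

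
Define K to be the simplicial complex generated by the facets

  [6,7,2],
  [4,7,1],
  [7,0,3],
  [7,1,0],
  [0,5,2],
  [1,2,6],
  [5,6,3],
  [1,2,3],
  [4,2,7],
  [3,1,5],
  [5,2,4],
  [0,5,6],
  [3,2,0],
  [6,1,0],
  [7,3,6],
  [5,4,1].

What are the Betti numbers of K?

Fix the vertex order 0 < 1 < 2 < 3 < 4 < 5 < 6 < 7 and write every simplex with vertices in increasing order. Then dim K = 2 and the simplices of K are:

  0-simplices (8): [0], [1], [2], [3], [4], [5], [6], [7]
  1-simplices (24): (24 of them)
  2-simplices (16): [0,1,6], [0,1,7], [0,2,3], [0,2,5], [0,3,7], [0,5,6], [1,2,3], [1,2,6], [1,3,5], [1,4,5], [1,4,7], [2,4,5], [2,4,7], [2,6,7], [3,5,6], [3,6,7]

giving chain groups C_0 ≅ Z^8, C_1 ≅ Z^24, C_2 ≅ Z^16.

Boundary ∂_1: C_1 → C_0 sends each edge [p,q] (with p < q) to q − p. For instance
  ∂[1,4] = [4] − [1].
The resulting 8×24 matrix has rank 7, and its Smith normal form has invariant factors (1,1,1,1,1,1,1).

Boundary ∂_2: C_2 → C_1 sends each 2-simplex [p,q,r] to [q,r] − [p,r] + [p,q]. For instance
  ∂[0,3,7] = [3,7] − [0,7] + [0,3],
  ∂[2,4,5] = [4,5] − [2,5] + [2,4].
The resulting 24×16 matrix has rank 15, and its Smith normal form has invariant factors (1,1,1,1,1,1,1,1,1,1,1,1,1,1,1).

Computing H_k = (kernel of ∂_k) / (image of ∂_{k+1}):

  H_0: rank C_0 − rank ∂_1 = 8 − 7 = 1, and the invariant factors of ∂_1 are all 1, so H_0 = Z.
  H_1: rank ker ∂_1 − rank ∂_2 = (24 − 7) − 15 = 2, and the invariant factors of ∂_2 are all 1, so H_1 = Z^2.
  H_2: rank ker ∂_2 − rank ∂_3 = (16 − 15) − 0 = 1, and there is no ∂_3, so H_2 = Z.

As a check, the Euler characteristic is 8 − 24 + 16 = 0, which agrees with 1 − 2 + 1 = 0.

Hence the Betti numbers are b_0 = 1, b_1 = 2, b_2 = 1.

b_0 = 1, b_1 = 2, b_2 = 1.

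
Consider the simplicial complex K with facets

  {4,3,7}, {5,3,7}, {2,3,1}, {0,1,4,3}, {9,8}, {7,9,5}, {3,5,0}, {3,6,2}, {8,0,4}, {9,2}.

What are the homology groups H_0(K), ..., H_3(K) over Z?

Fix the vertex order 0 < 1 < 2 < 3 < 4 < 5 < 6 < 7 < 8 < 9 and write every simplex with vertices in increasing order. Then dim K = 3 and the simplices of K are:

  0-simplices (10): [0], [1], [2], [3], [4], [5], [6], [7], [8], [9]
  1-simplices (21): [0,1], [0,3], [0,4], [0,5], [0,8], [1,2], [1,3], [1,4], [2,3], [2,6], [2,9], [3,4], [3,5], [3,6], [3,7], [4,7], [4,8], [5,7], [5,9], [7,9], [8,9]
  2-simplices (11): [0,1,3], [0,1,4], [0,3,4], [0,3,5], [0,4,8], [1,2,3], [1,3,4], [2,3,6], [3,4,7], [3,5,7], [5,7,9]
  3-simplices (1): [0,1,3,4]

Hence C_0 ≅ Z^10, C_1 ≅ Z^21, C_2 ≅ Z^11, C_3 ≅ Z^1.

∂_1: C_1 → C_0 sends each edge [p,q] (with p < q) to q − p. For instance
  ∂[0,8] = [8] − [0].
The resulting 10×21 matrix has rank 9, and its Smith normal form has invariant factors (1,1,1,1,1,1,1,1,1).

The boundary map ∂_2: C_2 → C_1 maps a triangle to the signed sum of its edges. For instance
  ∂[0,4,8] = [4,8] − [0,8] + [0,4],
  ∂[0,3,4] = [3,4] − [0,4] + [0,3].
As a 21×11 matrix over Z this has rank 10, with invariant factors (1,1,1,1,1,1,1,1,1,1).

The boundary map ∂_3: C_3 → C_2 sends each 3-simplex σ to the alternating sum Σ_i (−1)^i (σ with its i-th vertex removed). For instance
  ∂[0,1,3,4] = [1,3,4] − [0,3,4] + [0,1,4] − [0,1,3].
This gives a 11×1 integer matrix of rank 1; reducing to Smith normal form yields diagonal entries (1).

Computing H_k = (kernel of ∂_k) / (image of ∂_{k+1}):

  H_0: rank C_0 − rank ∂_1 = 10 − 9 = 1, and the invariant factors of ∂_1 are all 1, so H_0 ≅ Z.
  H_1: rank ker ∂_1 − rank ∂_2 = (21 − 9) − 10 = 2, and the invariant factors of ∂_2 are all 1, so H_1 ≅ Z^2.
  H_2: rank ker ∂_2 − rank ∂_3 = (11 − 10) − 1 = 0, and the invariant factors of ∂_3 are all 1, so H_2 ≅ 0.
  H_3: rank ker ∂_3 − rank ∂_4 = (1 − 1) − 0 = 0, and there is no ∂_4, so H_3 ≅ 0.

H_0 ≅ Z,  H_1 ≅ Z^2,  H_2 = 0,  H_3 = 0.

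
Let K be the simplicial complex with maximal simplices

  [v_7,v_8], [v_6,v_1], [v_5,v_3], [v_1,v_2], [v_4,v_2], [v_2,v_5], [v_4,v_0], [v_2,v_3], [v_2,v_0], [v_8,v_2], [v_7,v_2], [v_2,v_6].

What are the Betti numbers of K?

b_0 = 1, b_1 = 4.

Fix the vertex order v_0 < v_1 < v_2 < v_3 < v_4 < v_5 < v_6 < v_7 < v_8 and write every simplex with vertices in increasing order. Then dim K = 1 and the simplices of K are:

  0-simplices (9): [v_0], [v_1], [v_2], [v_3], [v_4], [v_5], [v_6], [v_7], [v_8]
  1-simplices (12): [v_0,v_2], [v_0,v_4], [v_1,v_2], [v_1,v_6], [v_2,v_3], [v_2,v_4], [v_2,v_5], [v_2,v_6], [v_2,v_7], [v_2,v_8], [v_3,v_5], [v_7,v_8]

so the chain groups are C_0 ≅ Z^9, C_1 ≅ Z^12.

The boundary map ∂_1: C_1 → C_0 sends each edge [p,q] (with p < q) to q − p. For instance
  ∂[v_1,v_2] = [v_2] − [v_1].
The 9×12 boundary matrix has rank 8 and Smith normal form diag(1,1,1,1,1,1,1,1).

From H_k ≅ ker(∂_k) / im(∂_{k+1}) we obtain:

  H_0: rank C_0 − rank ∂_1 = 9 − 8 = 1, and the invariant factors of ∂_1 are all 1, so H_0 ≅ Z.
  H_1: rank ker ∂_1 − rank ∂_2 = (12 − 8) − 0 = 4, and there is no ∂_2, so H_1 ≅ Z^4.

As a check, the Euler characteristic is 9 − 12 = -3, which agrees with 1 − 4 = -3.

Hence the Betti numbers are b_0 = 1, b_1 = 4.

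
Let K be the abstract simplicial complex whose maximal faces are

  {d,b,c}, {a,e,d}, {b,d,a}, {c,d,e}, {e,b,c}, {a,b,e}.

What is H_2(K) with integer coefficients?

H_2 ≅ Z.

Take the total order a < b < c < d < e on the vertex set. Then K (dimension 2) consists of the simplices:

  0-simplices (5): a, b, c, d, e
  1-simplices (9): ab, ad, ae, bc, bd, be, cd, ce, de
  2-simplices (6): abd, abe, ade, bcd, bce, cde

giving chain groups C_0 ≅ Z^5, C_1 ≅ Z^9, C_2 ≅ Z^6.

The boundary map ∂_1: C_1 → C_0 is given by ∂[p,q] = [q] − [p]. For instance
  ∂ad = d − a.
The 5×9 boundary matrix has rank 4 and Smith normal form diag(1,1,1,1).

Boundary ∂_2: C_2 → C_1 maps a triangle to the signed sum of its edges. For instance
  ∂bcd = cd − bd + bc,
  ∂abe = be − ae + ab.
This gives a 9×6 integer matrix of rank 5; reducing to Smith normal form yields diagonal entries (1,1,1,1,1).

From H_k ≅ ker(∂_k) / im(∂_{k+1}) we obtain:

  H_2: rank ker ∂_2 − rank ∂_3 = (6 − 5) − 0 = 1, and there is no ∂_3, so H_2 ≅ Z.

(K is a triangulation of the 2-sphere S^2.)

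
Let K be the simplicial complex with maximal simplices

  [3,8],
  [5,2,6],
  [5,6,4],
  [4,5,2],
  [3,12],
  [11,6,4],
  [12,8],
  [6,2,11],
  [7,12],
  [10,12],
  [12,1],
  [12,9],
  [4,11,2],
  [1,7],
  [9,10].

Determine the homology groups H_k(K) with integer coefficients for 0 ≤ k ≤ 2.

Order the vertices as 1 < 2 < 3 < 4 < 5 < 6 < 7 < 8 < 9 < 10 < 11 < 12. Listing each simplex with vertices in this order, K has dimension 2 with simplices:

  0-simplices (12): [1], [2], [3], [4], [5], [6], [7], [8], [9], [10], [11], [12]
  1-simplices (18): [1,7], [1,12], [2,4], [2,5], [2,6], [2,11], [3,8], [3,12], [4,5], [4,6], [4,11], [5,6], [6,11], [7,12], [8,12], [9,10], [9,12], [10,12]
  2-simplices (6): [2,4,5], [2,4,11], [2,5,6], [2,6,11], [4,5,6], [4,6,11]

giving chain groups C_0 ≅ Z^12, C_1 ≅ Z^18, C_2 ≅ Z^6.

The boundary map ∂_1: C_1 → C_0 sends each edge [p,q] (with p < q) to q − p. For instance
  ∂[4,5] = [5] − [4].
This gives a 12×18 integer matrix of rank 10; reducing to Smith normal form yields diagonal entries (1,1,1,1,1,1,1,1,1,1).

The boundary map ∂_2: C_2 → C_1 acts by ∂[p,q,r] = [q,r] − [p,r] + [p,q]. For instance
  ∂[2,5,6] = [5,6] − [2,6] + [2,5],
  ∂[4,6,11] = [6,11] − [4,11] + [4,6].
As a 18×6 matrix over Z this has rank 5, with invariant factors (1,1,1,1,1).

Computing H_k = (kernel of ∂_k) / (image of ∂_{k+1}):

  H_0: rank C_0 − rank ∂_1 = 12 − 10 = 2, and the invariant factors of ∂_1 are all 1, so H_0 = Z^2.
  H_1: rank ker ∂_1 − rank ∂_2 = (18 − 10) − 5 = 3, and the invariant factors of ∂_2 are all 1, so H_1 = Z^3.
  H_2: rank ker ∂_2 − rank ∂_3 = (6 − 5) − 0 = 1, and there is no ∂_3, so H_2 = Z.

H_0 ≅ Z^2,  H_1 ≅ Z^3,  H_2 ≅ Z.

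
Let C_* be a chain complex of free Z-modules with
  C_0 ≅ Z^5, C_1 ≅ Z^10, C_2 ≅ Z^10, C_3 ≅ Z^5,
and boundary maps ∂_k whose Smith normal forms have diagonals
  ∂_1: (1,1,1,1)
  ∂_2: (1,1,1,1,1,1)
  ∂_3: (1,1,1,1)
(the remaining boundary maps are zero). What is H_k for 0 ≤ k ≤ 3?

H_0: b_0 = 5 − 0 − 4 = 1; torsion from ∂_1 factors > 1: none. So H_0 ≅ Z.
H_1: b_1 = 10 − 4 − 6 = 0; torsion from ∂_2 factors > 1: none. So H_1 ≅ 0.
H_2: b_2 = 10 − 6 − 4 = 0; torsion from ∂_3 factors > 1: none. So H_2 ≅ 0.
H_3: b_3 = 5 − 4 − 0 = 1; torsion from ∂_4 factors > 1: none. So H_3 ≅ Z.

H_0 ≅ Z,  H_1 = 0,  H_2 = 0,  H_3 ≅ Z.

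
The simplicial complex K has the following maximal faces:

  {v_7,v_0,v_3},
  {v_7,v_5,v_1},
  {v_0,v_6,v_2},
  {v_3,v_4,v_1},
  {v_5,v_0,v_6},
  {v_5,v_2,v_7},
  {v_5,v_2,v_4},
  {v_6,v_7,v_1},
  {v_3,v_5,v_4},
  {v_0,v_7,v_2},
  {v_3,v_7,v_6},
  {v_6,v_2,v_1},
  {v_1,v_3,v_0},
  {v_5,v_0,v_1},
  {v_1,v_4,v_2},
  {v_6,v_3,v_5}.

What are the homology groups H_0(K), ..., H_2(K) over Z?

H_0 ≅ Z,  H_1 ≅ Z^2,  H_2 ≅ Z.

Fix the vertex order v_0 < v_1 < v_2 < v_3 < v_4 < v_5 < v_6 < v_7 and write every simplex with vertices in increasing order. Then dim K = 2 and the simplices of K are:

  0-simplices (8): [v_0], [v_1], [v_2], [v_3], [v_4], [v_5], [v_6], [v_7]
  1-simplices (24): (24 of them)
  2-simplices (16): (16 of them)

Hence C_0 ≅ Z^8, C_1 ≅ Z^24, C_2 ≅ Z^16.

Boundary ∂_1: C_1 → C_0 maps an edge to its endpoints' difference, ∂[p,q] = q − p.
The 8×24 boundary matrix has rank 7 and Smith normal form diag(1,1,1,1,1,1,1).

The boundary map ∂_2: C_2 → C_1 acts by ∂[p,q,r] = [q,r] − [p,r] + [p,q]. For instance
  ∂[v_0,v_2,v_6] = [v_2,v_6] − [v_0,v_6] + [v_0,v_2],
  ∂[v_1,v_5,v_7] = [v_5,v_7] − [v_1,v_7] + [v_1,v_5].
The resulting 24×16 matrix has rank 15, and its Smith normal form has invariant factors (1,1,1,1,1,1,1,1,1,1,1,1,1,1,1).

Computing H_k = (kernel of ∂_k) / (image of ∂_{k+1}):

  H_0: rank C_0 − rank ∂_1 = 8 − 7 = 1, and the invariant factors of ∂_1 are all 1, so H_0 ≅ Z.
  H_1: rank ker ∂_1 − rank ∂_2 = (24 − 7) − 15 = 2, and the invariant factors of ∂_2 are all 1, so H_1 ≅ Z^2.
  H_2: rank ker ∂_2 − rank ∂_3 = (16 − 15) − 0 = 1, and there is no ∂_3, so H_2 ≅ Z.

(K is a triangulation of the torus T^2.)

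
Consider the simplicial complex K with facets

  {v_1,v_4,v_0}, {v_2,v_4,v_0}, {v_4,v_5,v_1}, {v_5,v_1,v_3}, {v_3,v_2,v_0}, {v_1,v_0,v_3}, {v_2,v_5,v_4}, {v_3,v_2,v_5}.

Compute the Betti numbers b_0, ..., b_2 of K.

K has 6 vertices, 12 edges, 8 triangles.
rank ∂_0 = 0, rank ∂_1 = 5 ⇒ b_0 = 6 − 0 − 5 = 1; all invariant factors of ∂_1 are 1 so no torsion. So H_0 ≅ Z.
rank ∂_1 = 5, rank ∂_2 = 7 ⇒ b_1 = 12 − 5 − 7 = 0; all invariant factors of ∂_2 are 1 so no torsion. So H_1 ≅ 0.
rank ∂_2 = 7, rank ∂_3 = 0 ⇒ b_2 = 8 − 7 − 0 = 1. So H_2 ≅ Z.

b_0 = 1, b_1 = 0, b_2 = 1.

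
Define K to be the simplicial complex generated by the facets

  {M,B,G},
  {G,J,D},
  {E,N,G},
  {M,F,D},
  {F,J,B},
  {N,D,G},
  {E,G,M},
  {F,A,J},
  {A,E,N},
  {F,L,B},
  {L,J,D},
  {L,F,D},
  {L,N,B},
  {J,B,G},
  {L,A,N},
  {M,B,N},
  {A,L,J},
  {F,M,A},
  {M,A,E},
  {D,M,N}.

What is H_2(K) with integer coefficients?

K has 10 vertices, 30 edges, 20 triangles.
rank ∂_2 = 20, rank ∂_3 = 0 ⇒ b_2 = 20 − 20 − 0 = 0. So H_2 ≅ 0.

H_2 ≅ 0.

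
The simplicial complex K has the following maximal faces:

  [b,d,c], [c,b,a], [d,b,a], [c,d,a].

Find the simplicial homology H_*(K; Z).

We work with the vertex ordering a < b < c < d. The simplices of K, each written with vertices in increasing order, are:

  0-simplices (4): a, b, c, d
  1-simplices (6): ab, ac, ad, bc, bd, cd
  2-simplices (4): abc, abd, acd, bcd

so the chain groups are C_0 ≅ Z^4, C_1 ≅ Z^6, C_2 ≅ Z^4.

∂_1: C_1 → C_0 maps an edge to its endpoints' difference, ∂[p,q] = q − p. For instance
  ∂ab = b − a.
This gives a 4×6 integer matrix of rank 3; reducing to Smith normal form yields diagonal entries (1,1,1).

Boundary ∂_2: C_2 → C_1 sends each 2-simplex [p,q,r] to [q,r] − [p,r] + [p,q]. For instance
  ∂abc = bc − ac + ab,
  ∂bcd = cd − bd + bc.
As a 6×4 matrix over Z this has rank 3, with invariant factors (1,1,1).

Reading off H_k = ker ∂_k / im ∂_{k+1}:

  H_0: rank C_0 − rank ∂_1 = 4 − 3 = 1, and the invariant factors of ∂_1 are all 1, so H_0 ≅ Z.
  H_1: rank ker ∂_1 − rank ∂_2 = (6 − 3) − 3 = 0, and the invariant factors of ∂_2 are all 1, so H_1 ≅ 0.
  H_2: rank ker ∂_2 − rank ∂_3 = (4 − 3) − 0 = 1, and there is no ∂_3, so H_2 ≅ Z.

H_0 = Z,  H_1 = 0,  H_2 = Z.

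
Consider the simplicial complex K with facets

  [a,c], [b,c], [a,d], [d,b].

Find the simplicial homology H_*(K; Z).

H_0 ≅ Z,  H_1 ≅ Z.

We work with the vertex ordering a < b < c < d. The simplices of K, each written with vertices in increasing order, are:

  0-simplices (4): a, b, c, d
  1-simplices (4): ac, ad, bc, bd

so the chain groups are C_0 ≅ Z^4, C_1 ≅ Z^4.

Boundary ∂_1: C_1 → C_0 maps an edge to its endpoints' difference, ∂[p,q] = q − p.
The 4×4 boundary matrix has rank 3 and Smith normal form diag(1,1,1).

Reading off H_k = ker ∂_k / im ∂_{k+1}:

  H_0: rank C_0 − rank ∂_1 = 4 − 3 = 1, and the invariant factors of ∂_1 are all 1, so H_0 = Z.
  H_1: rank ker ∂_1 − rank ∂_2 = (4 − 3) − 0 = 1, and there is no ∂_2, so H_1 = Z.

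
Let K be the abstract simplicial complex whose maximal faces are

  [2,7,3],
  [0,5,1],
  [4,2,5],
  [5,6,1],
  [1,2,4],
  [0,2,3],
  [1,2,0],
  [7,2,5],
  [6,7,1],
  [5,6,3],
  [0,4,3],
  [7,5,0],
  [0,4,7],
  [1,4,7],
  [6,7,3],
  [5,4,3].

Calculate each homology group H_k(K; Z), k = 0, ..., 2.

Take the total order 0 < 1 < 2 < 3 < 4 < 5 < 6 < 7 on the vertex set. Then K (dimension 2) consists of the simplices:

  0-simplices (8): [0], [1], [2], [3], [4], [5], [6], [7]
  1-simplices (24): (24 of them)
  2-simplices (16): [0,1,2], [0,1,5], [0,2,3], [0,3,4], [0,4,7], [0,5,7], [1,2,4], [1,4,7], [1,5,6], [1,6,7], [2,3,7], [2,4,5], [2,5,7], [3,4,5], [3,5,6], [3,6,7]

so the chain groups are C_0 ≅ Z^8, C_1 ≅ Z^24, C_2 ≅ Z^16.

Boundary ∂_1: C_1 → C_0 maps an edge to its endpoints' difference, ∂[p,q] = q − p. For instance
  ∂[0,4] = [4] − [0].
This gives a 8×24 integer matrix of rank 7; reducing to Smith normal form yields diagonal entries (1,1,1,1,1,1,1).

The boundary map ∂_2: C_2 → C_1 sends each 2-simplex [p,q,r] to [q,r] − [p,r] + [p,q]. For instance
  ∂[3,5,6] = [5,6] − [3,6] + [3,5],
  ∂[0,3,4] = [3,4] − [0,4] + [0,3].
The 24×16 boundary matrix has rank 15 and Smith normal form diag(1,1,1,1,1,1,1,1,1,1,1,1,1,1,1).

Computing H_k = (kernel of ∂_k) / (image of ∂_{k+1}):

  H_0: rank C_0 − rank ∂_1 = 8 − 7 = 1, and the invariant factors of ∂_1 are all 1, so H_0 = Z.
  H_1: rank ker ∂_1 − rank ∂_2 = (24 − 7) − 15 = 2, and the invariant factors of ∂_2 are all 1, so H_1 = Z^2.
  H_2: rank ker ∂_2 − rank ∂_3 = (16 − 15) − 0 = 1, and there is no ∂_3, so H_2 = Z.

(K is a triangulation of the torus T^2.)

H_0 = Z,  H_1 = Z^2,  H_2 = Z.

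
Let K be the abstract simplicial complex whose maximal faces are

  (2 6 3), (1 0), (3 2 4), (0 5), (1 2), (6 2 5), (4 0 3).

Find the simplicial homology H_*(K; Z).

H_0 = Z,  H_1 = Z^2,  H_2 = 0.

Fix the vertex order 0 < 1 < 2 < 3 < 4 < 5 < 6 and write every simplex with vertices in increasing order. Then dim K = 2 and the simplices of K are:

  0-simplices (7): [0], [1], [2], [3], [4], [5], [6]
  1-simplices (12): [0,1], [0,3], [0,4], [0,5], [1,2], [2,3], [2,4], [2,5], [2,6], [3,4], [3,6], [5,6]
  2-simplices (4): [0,3,4], [2,3,4], [2,3,6], [2,5,6]

so the chain groups are C_0 ≅ Z^7, C_1 ≅ Z^12, C_2 ≅ Z^4.

∂_1: C_1 → C_0 sends each edge [p,q] (with p < q) to q − p.
The 7×12 boundary matrix has rank 6 and Smith normal form diag(1,1,1,1,1,1).

∂_2: C_2 → C_1 acts by ∂[p,q,r] = [q,r] − [p,r] + [p,q]. For instance
  ∂[2,3,4] = [3,4] − [2,4] + [2,3],
  ∂[2,3,6] = [3,6] − [2,6] + [2,3].
The 12×4 boundary matrix has rank 4 and Smith normal form diag(1,1,1,1).

From H_k ≅ ker(∂_k) / im(∂_{k+1}) we obtain:

  H_0: rank C_0 − rank ∂_1 = 7 − 6 = 1, and the invariant factors of ∂_1 are all 1, so H_0 = Z.
  H_1: rank ker ∂_1 − rank ∂_2 = (12 − 6) − 4 = 2, and the invariant factors of ∂_2 are all 1, so H_1 = Z^2.
  H_2: rank ker ∂_2 − rank ∂_3 = (4 − 4) − 0 = 0, and there is no ∂_3, so H_2 = 0.

As a check, the Euler characteristic is 7 − 12 + 4 = -1, which agrees with 1 − 2 + 0 = -1.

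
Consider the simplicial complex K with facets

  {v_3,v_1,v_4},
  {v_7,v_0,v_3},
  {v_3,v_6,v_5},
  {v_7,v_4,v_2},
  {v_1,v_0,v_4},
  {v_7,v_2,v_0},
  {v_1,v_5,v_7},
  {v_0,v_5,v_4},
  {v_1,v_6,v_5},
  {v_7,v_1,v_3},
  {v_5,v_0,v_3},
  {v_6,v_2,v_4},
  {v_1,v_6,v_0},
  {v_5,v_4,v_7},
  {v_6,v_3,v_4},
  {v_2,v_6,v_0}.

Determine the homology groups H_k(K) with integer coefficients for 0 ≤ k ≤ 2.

H_0 ≅ Z,  H_1 ≅ Z^2,  H_2 ≅ Z.

Order the vertices as v_0 < v_1 < v_2 < v_3 < v_4 < v_5 < v_6 < v_7. Listing each simplex with vertices in this order, K has dimension 2 with simplices:

  0-simplices (8): [v_0], [v_1], [v_2], [v_3], [v_4], [v_5], [v_6], [v_7]
  1-simplices (24): (24 of them)
  2-simplices (16): (16 of them)

Hence C_0 ≅ Z^8, C_1 ≅ Z^24, C_2 ≅ Z^16.

The boundary map ∂_1: C_1 → C_0 maps an edge to its endpoints' difference, ∂[p,q] = q − p. For instance
  ∂[v_3,v_7] = [v_7] − [v_3].
This gives a 8×24 integer matrix of rank 7; reducing to Smith normal form yields diagonal entries (1,1,1,1,1,1,1).

The boundary map ∂_2: C_2 → C_1 acts by ∂[p,q,r] = [q,r] − [p,r] + [p,q]. For instance
  ∂[v_2,v_4,v_7] = [v_4,v_7] − [v_2,v_7] + [v_2,v_4],
  ∂[v_4,v_5,v_7] = [v_5,v_7] − [v_4,v_7] + [v_4,v_5].
As a 24×16 matrix over Z this has rank 15, with invariant factors (1,1,1,1,1,1,1,1,1,1,1,1,1,1,1).

From H_k ≅ ker(∂_k) / im(∂_{k+1}) we obtain:

  H_0: rank C_0 − rank ∂_1 = 8 − 7 = 1, and the invariant factors of ∂_1 are all 1, so H_0 = Z.
  H_1: rank ker ∂_1 − rank ∂_2 = (24 − 7) − 15 = 2, and the invariant factors of ∂_2 are all 1, so H_1 = Z^2.
  H_2: rank ker ∂_2 − rank ∂_3 = (16 − 15) − 0 = 1, and there is no ∂_3, so H_2 = Z.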